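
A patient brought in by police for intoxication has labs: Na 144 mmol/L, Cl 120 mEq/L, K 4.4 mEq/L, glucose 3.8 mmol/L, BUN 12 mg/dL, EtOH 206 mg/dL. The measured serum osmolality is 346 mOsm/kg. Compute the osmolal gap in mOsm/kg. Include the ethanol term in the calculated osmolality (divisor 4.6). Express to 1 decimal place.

Calculated osmolality = 2·Na + glucose + BUN/2.8 + ethanol/4.6
= 2·144 + 3.8 + 12/2.8 + 206/4.6
= 288 + 3.80 + 4.29 + 44.78
= 340.87 mOsm/kg ≈ 340.9 mOsm/kg
Osmolar gap = measured − calculated = 346 − 340.9 = 5.1 mOsm/kg

5.1 mOsm/kg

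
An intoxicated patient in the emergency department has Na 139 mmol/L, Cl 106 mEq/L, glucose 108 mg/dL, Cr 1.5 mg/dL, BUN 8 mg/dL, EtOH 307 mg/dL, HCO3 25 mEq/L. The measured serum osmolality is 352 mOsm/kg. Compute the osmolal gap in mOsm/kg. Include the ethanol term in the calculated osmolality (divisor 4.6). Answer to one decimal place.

Calculated osmolality = 2·Na + glucose/18 + BUN/2.8 + ethanol/4.6
= 2·139 + 108/18 + 8/2.8 + 307/4.6
= 278 + 6 + 2.86 + 66.74
= 353.6 mOsm/kg ≈ 353.6 mOsm/kg
Osmolar gap = measured − calculated = 352 − 353.6 = -1.6 mOsm/kg

-1.6 mOsm/kg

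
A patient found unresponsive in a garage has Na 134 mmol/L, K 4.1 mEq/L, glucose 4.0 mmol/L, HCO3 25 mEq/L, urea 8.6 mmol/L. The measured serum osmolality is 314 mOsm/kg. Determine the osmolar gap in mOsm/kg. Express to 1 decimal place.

33.4 mOsm/kg

Calculated osmolality = 2·Na + glucose + urea
= 2·134 + 4 + 8.6
= 268 + 4 + 8.60
= 280.6 mOsm/kg ≈ 280.6 mOsm/kg
Osmolar gap = measured − calculated = 314 − 280.6 = 33.4 mOsm/kg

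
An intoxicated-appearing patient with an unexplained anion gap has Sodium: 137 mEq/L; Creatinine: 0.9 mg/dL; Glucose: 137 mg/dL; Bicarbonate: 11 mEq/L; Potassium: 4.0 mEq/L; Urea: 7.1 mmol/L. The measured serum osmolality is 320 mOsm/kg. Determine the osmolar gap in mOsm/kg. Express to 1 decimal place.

31.3 mOsm/kg

Calculated osmolality = 2·Na + glucose/18 + urea
= 2·137 + 137/18 + 7.1
= 274 + 7.61 + 7.10
= 288.71 mOsm/kg ≈ 288.7 mOsm/kg
Osmolar gap = measured − calculated = 320 − 288.7 = 31.3 mOsm/kg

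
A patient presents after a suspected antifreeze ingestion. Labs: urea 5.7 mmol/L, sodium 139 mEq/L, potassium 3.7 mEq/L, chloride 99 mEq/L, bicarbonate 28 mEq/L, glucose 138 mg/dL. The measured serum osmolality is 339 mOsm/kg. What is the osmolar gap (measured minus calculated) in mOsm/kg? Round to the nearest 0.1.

Calculated osmolality = 2·Na + glucose/18 + urea
= 2·139 + 138/18 + 5.7
= 278 + 7.67 + 5.70
= 291.37 mOsm/kg ≈ 291.4 mOsm/kg
Osmolar gap = measured − calculated = 339 − 291.4 = 47.6 mOsm/kg

47.6 mOsm/kg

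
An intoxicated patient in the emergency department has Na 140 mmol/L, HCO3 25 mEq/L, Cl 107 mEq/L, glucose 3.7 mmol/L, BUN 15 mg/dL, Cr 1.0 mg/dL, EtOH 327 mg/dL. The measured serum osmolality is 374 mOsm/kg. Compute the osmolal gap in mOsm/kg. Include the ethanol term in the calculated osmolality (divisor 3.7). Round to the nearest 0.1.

Calculated osmolality = 2·Na + glucose + BUN/2.8 + ethanol/3.7
= 2·140 + 3.7 + 15/2.8 + 327/3.7
= 280 + 3.70 + 5.36 + 88.38
= 377.44 mOsm/kg ≈ 377.4 mOsm/kg
Osmolar gap = measured − calculated = 374 − 377.4 = -3.4 mOsm/kg

-3.4 mOsm/kg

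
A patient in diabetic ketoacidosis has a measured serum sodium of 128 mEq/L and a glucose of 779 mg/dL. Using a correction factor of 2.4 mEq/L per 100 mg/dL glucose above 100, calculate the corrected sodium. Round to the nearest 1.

Corrected Na = measured Na + 2.4 · (glucose − 100)/100
= 128 + 2.4 · (779 − 100)/100
= 128 + 16.3
= 144.3 mEq/L

144 mEq/L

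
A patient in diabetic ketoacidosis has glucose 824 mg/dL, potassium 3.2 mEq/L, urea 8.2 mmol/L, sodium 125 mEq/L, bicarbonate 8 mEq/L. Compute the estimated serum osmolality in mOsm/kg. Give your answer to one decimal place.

Calculated osmolality = 2·Na + glucose/18 + urea
= 2·125 + 824/18 + 8.2
= 250 + 45.78 + 8.20
= 303.98 mOsm/kg

304.0 mOsm/kg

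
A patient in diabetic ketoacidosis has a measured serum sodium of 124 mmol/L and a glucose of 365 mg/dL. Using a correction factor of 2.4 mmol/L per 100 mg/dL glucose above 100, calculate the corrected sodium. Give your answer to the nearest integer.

Corrected Na = measured Na + 2.4 · (glucose − 100)/100
= 124 + 2.4 · (365 − 100)/100
= 124 + 6.4
= 130.4 mmol/L

130 mmol/L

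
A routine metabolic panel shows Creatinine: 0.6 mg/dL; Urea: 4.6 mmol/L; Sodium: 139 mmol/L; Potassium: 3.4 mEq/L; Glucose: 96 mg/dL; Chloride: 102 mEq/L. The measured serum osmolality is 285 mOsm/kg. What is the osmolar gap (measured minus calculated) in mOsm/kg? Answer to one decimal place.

Calculated osmolality = 2·Na + glucose/18 + urea
= 2·139 + 96/18 + 4.6
= 278 + 5.33 + 4.60
= 287.93 mOsm/kg ≈ 287.9 mOsm/kg
Osmolar gap = measured − calculated = 285 − 287.9 = -2.9 mOsm/kg

-2.9 mOsm/kg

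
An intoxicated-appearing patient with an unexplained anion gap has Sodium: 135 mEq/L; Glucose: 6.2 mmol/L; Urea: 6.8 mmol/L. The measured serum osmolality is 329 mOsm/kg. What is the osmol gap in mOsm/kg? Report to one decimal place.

46.0 mOsm/kg

Calculated osmolality = 2·Na + glucose + urea
= 2·135 + 6.2 + 6.8
= 270 + 6.20 + 6.80
= 283 mOsm/kg ≈ 283.0 mOsm/kg
Osmolar gap = measured − calculated = 329 − 283.0 = 46.0 mOsm/kg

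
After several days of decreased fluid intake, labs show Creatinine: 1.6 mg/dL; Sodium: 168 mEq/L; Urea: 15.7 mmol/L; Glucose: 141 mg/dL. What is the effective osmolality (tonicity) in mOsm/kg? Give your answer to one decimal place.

343.8 mOsm/kg

Effective osmolality excludes urea (freely permeant across cell membranes):
2·Na + glucose/18
= 2·168 + 141/18
= 336 + 7.83
= 343.83 mOsm/kg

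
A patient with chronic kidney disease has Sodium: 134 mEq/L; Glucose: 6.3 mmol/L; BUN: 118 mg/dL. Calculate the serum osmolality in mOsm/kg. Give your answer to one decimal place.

Calculated osmolality = 2·Na + glucose + BUN/2.8
= 2·134 + 6.3 + 118/2.8
= 268 + 6.30 + 42.14
= 316.44 mOsm/kg

316.4 mOsm/kg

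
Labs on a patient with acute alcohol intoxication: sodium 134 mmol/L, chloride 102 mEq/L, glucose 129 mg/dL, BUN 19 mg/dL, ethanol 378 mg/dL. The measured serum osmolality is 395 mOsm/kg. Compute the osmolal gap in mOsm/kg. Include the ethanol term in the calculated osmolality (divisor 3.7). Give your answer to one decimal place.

10.9 mOsm/kg

Calculated osmolality = 2·Na + glucose/18 + BUN/2.8 + ethanol/3.7
= 2·134 + 129/18 + 19/2.8 + 378/3.7
= 268 + 7.17 + 6.79 + 102.16
= 384.12 mOsm/kg ≈ 384.1 mOsm/kg
Osmolar gap = measured − calculated = 395 − 384.1 = 10.9 mOsm/kg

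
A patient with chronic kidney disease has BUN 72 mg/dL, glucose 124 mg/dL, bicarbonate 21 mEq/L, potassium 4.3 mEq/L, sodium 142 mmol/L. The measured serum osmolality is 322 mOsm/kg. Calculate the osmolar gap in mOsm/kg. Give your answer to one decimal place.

Calculated osmolality = 2·Na + glucose/18 + BUN/2.8
= 2·142 + 124/18 + 72/2.8
= 284 + 6.89 + 25.71
= 316.6 mOsm/kg ≈ 316.6 mOsm/kg
Osmolar gap = measured − calculated = 322 − 316.6 = 5.4 mOsm/kg

5.4 mOsm/kg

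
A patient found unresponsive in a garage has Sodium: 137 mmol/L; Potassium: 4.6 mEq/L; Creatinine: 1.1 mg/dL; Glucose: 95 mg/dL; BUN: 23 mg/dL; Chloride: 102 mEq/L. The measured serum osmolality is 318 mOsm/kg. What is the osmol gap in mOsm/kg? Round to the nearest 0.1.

Calculated osmolality = 2·Na + glucose/18 + BUN/2.8
= 2·137 + 95/18 + 23/2.8
= 274 + 5.28 + 8.21
= 287.49 mOsm/kg ≈ 287.5 mOsm/kg
Osmolar gap = measured − calculated = 318 − 287.5 = 30.5 mOsm/kg

30.5 mOsm/kg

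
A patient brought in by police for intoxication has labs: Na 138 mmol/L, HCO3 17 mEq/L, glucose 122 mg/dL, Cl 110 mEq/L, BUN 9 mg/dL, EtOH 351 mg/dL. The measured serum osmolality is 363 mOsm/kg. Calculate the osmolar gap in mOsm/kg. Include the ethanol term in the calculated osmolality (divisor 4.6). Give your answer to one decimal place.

0.7 mOsm/kg

Calculated osmolality = 2·Na + glucose/18 + BUN/2.8 + ethanol/4.6
= 2·138 + 122/18 + 9/2.8 + 351/4.6
= 276 + 6.78 + 3.21 + 76.30
= 362.29 mOsm/kg ≈ 362.3 mOsm/kg
Osmolar gap = measured − calculated = 363 − 362.3 = 0.7 mOsm/kg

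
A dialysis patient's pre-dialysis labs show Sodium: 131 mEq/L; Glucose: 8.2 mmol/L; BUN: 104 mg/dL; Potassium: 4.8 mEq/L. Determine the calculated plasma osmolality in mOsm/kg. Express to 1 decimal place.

307.3 mOsm/kg

Calculated osmolality = 2·Na + glucose + BUN/2.8
= 2·131 + 8.2 + 104/2.8
= 262 + 8.20 + 37.14
= 307.34 mOsm/kg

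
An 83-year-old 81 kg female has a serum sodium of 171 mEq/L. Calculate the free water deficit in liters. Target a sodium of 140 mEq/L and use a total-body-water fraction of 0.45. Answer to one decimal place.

8.1 L

TBW = 0.45 · 81 = 36.45 L
Free water deficit = TBW · (Na/140 − 1)
= 36.45 · (171/140 − 1)
= 36.45 · 0.2214
= 8.07 L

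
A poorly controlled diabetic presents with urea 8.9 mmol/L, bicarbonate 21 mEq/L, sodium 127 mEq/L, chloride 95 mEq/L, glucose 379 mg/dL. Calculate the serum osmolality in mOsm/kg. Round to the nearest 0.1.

Calculated osmolality = 2·Na + glucose/18 + urea
= 2·127 + 379/18 + 8.9
= 254 + 21.06 + 8.90
= 283.96 mOsm/kg

284.0 mOsm/kg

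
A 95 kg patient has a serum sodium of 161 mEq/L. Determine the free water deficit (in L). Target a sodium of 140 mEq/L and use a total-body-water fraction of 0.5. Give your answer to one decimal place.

TBW = 0.5 · 95 = 47.5 L
Free water deficit = TBW · (Na/140 − 1)
= 47.5 · (161/140 − 1)
= 47.5 · 0.15
= 7.12 L

7.1 L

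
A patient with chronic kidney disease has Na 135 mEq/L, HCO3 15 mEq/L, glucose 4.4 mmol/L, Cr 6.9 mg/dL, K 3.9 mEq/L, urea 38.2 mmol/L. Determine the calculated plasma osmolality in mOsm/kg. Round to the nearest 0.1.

312.6 mOsm/kg

Calculated osmolality = 2·Na + glucose + urea
= 2·135 + 4.4 + 38.2
= 270 + 4.40 + 38.20
= 312.6 mOsm/kg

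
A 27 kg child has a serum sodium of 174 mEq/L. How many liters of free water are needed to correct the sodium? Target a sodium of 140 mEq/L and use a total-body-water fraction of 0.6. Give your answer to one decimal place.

TBW = 0.6 · 27 = 16.2 L
Free water deficit = TBW · (Na/140 − 1)
= 16.2 · (174/140 − 1)
= 16.2 · 0.2429
= 3.93 L

3.9 L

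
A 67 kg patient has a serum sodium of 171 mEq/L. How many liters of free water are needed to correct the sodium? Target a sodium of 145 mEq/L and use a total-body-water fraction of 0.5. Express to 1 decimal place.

6.0 L

TBW = 0.5 · 67 = 33.5 L
Free water deficit = TBW · (Na/145 − 1)
= 33.5 · (171/145 − 1)
= 33.5 · 0.1793
= 6.01 L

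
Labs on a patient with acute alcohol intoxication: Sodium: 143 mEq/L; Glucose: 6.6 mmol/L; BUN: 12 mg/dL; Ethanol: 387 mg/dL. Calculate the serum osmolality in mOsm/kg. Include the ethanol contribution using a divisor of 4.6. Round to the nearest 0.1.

Calculated osmolality = 2·Na + glucose + BUN/2.8 + ethanol/4.6
= 2·143 + 6.6 + 12/2.8 + 387/4.6
= 286 + 6.60 + 4.29 + 84.13
= 381.02 mOsm/kg

381.0 mOsm/kg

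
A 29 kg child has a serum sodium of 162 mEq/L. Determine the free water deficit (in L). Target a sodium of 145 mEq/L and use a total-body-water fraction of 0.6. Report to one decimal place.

2.0 L

TBW = 0.6 · 29 = 17.4 L
Free water deficit = TBW · (Na/145 − 1)
= 17.4 · (162/145 − 1)
= 17.4 · 0.1172
= 2.04 L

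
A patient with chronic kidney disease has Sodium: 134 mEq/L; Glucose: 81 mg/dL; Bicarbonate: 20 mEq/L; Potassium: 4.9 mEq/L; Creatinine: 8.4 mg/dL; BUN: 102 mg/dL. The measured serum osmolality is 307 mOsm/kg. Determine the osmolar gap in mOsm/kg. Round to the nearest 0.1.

Calculated osmolality = 2·Na + glucose/18 + BUN/2.8
= 2·134 + 81/18 + 102/2.8
= 268 + 4.50 + 36.43
= 308.93 mOsm/kg ≈ 308.9 mOsm/kg
Osmolar gap = measured − calculated = 307 − 308.9 = -1.9 mOsm/kg

-1.9 mOsm/kg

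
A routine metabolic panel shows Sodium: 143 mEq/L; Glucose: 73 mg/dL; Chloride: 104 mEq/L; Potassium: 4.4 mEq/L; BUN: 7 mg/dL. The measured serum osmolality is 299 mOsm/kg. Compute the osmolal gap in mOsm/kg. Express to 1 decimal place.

Calculated osmolality = 2·Na + glucose/18 + BUN/2.8
= 2·143 + 73/18 + 7/2.8
= 286 + 4.06 + 2.50
= 292.56 mOsm/kg ≈ 292.6 mOsm/kg
Osmolar gap = measured − calculated = 299 − 292.6 = 6.4 mOsm/kg

6.4 mOsm/kg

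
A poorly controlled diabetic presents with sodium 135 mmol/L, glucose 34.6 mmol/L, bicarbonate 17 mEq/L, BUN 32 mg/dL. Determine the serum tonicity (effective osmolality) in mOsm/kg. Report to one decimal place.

304.6 mOsm/kg

Effective osmolality excludes urea (freely permeant across cell membranes):
2·Na + glucose
= 2·135 + 34.6
= 270 + 34.6
= 304.6 mOsm/kg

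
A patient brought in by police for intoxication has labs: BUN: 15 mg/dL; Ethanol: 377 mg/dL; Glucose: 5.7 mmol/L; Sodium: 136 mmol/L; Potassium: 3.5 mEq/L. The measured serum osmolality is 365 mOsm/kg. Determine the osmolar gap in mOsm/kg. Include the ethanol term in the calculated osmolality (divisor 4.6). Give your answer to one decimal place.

Calculated osmolality = 2·Na + glucose + BUN/2.8 + ethanol/4.6
= 2·136 + 5.7 + 15/2.8 + 377/4.6
= 272 + 5.70 + 5.36 + 81.96
= 365.02 mOsm/kg ≈ 365.0 mOsm/kg
Osmolar gap = measured − calculated = 365 − 365.0 = 0.0 mOsm/kg

0.0 mOsm/kg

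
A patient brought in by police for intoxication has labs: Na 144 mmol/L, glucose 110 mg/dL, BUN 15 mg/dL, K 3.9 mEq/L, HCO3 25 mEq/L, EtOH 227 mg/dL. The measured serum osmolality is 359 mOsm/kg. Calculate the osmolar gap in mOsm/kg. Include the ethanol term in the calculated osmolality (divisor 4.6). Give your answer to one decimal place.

Calculated osmolality = 2·Na + glucose/18 + BUN/2.8 + ethanol/4.6
= 2·144 + 110/18 + 15/2.8 + 227/4.6
= 288 + 6.11 + 5.36 + 49.35
= 348.82 mOsm/kg ≈ 348.8 mOsm/kg
Osmolar gap = measured − calculated = 359 − 348.8 = 10.2 mOsm/kg

10.2 mOsm/kg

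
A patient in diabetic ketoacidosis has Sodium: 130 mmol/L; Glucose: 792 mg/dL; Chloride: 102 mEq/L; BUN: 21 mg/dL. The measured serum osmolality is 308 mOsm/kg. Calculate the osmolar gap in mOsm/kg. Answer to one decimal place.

-3.5 mOsm/kg

Calculated osmolality = 2·Na + glucose/18 + BUN/2.8
= 2·130 + 792/18 + 21/2.8
= 260 + 44 + 7.50
= 311.5 mOsm/kg ≈ 311.5 mOsm/kg
Osmolar gap = measured − calculated = 308 − 311.5 = -3.5 mOsm/kg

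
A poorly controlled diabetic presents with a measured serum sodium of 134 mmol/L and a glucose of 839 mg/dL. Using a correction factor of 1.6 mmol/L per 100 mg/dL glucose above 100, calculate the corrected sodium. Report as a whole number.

Corrected Na = measured Na + 1.6 · (glucose − 100)/100
= 134 + 1.6 · (839 − 100)/100
= 134 + 11.8
= 145.8 mmol/L

146 mmol/L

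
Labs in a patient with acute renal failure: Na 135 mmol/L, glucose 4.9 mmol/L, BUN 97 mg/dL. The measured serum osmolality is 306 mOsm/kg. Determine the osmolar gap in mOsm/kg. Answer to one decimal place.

-3.5 mOsm/kg

Calculated osmolality = 2·Na + glucose + BUN/2.8
= 2·135 + 4.9 + 97/2.8
= 270 + 4.90 + 34.64
= 309.54 mOsm/kg ≈ 309.5 mOsm/kg
Osmolar gap = measured − calculated = 306 − 309.5 = -3.5 mOsm/kg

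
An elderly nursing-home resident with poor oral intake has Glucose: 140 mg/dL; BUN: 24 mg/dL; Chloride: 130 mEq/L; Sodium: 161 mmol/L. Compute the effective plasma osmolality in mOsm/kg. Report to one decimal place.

329.8 mOsm/kg

Effective osmolality excludes urea (freely permeant across cell membranes):
2·Na + glucose/18
= 2·161 + 140/18
= 322 + 7.78
= 329.78 mOsm/kg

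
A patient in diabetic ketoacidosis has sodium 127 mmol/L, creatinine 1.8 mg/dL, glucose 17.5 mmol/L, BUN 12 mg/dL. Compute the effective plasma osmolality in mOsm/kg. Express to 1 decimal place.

Effective osmolality excludes urea (freely permeant across cell membranes):
2·Na + glucose
= 2·127 + 17.5
= 254 + 17.5
= 271.5 mOsm/kg

271.5 mOsm/kg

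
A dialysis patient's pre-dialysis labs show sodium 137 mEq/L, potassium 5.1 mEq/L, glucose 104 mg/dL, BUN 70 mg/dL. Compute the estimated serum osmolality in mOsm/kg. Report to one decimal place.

304.8 mOsm/kg

Calculated osmolality = 2·Na + glucose/18 + BUN/2.8
= 2·137 + 104/18 + 70/2.8
= 274 + 5.78 + 25
= 304.78 mOsm/kg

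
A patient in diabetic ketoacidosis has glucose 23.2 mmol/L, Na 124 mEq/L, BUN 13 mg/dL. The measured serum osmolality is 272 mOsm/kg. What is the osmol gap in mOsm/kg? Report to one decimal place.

-3.8 mOsm/kg

Calculated osmolality = 2·Na + glucose + BUN/2.8
= 2·124 + 23.2 + 13/2.8
= 248 + 23.20 + 4.64
= 275.84 mOsm/kg ≈ 275.8 mOsm/kg
Osmolar gap = measured − calculated = 272 − 275.8 = -3.8 mOsm/kg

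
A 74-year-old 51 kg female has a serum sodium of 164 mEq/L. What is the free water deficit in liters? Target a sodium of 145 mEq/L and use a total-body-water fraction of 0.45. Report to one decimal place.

3.0 L

TBW = 0.45 · 51 = 22.95 L
Free water deficit = TBW · (Na/145 − 1)
= 22.95 · (164/145 − 1)
= 22.95 · 0.131
= 3.01 L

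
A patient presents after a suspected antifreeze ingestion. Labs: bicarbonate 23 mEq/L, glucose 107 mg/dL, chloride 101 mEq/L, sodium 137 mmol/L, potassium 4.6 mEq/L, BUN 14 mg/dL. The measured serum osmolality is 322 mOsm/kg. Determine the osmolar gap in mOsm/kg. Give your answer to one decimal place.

37.1 mOsm/kg

Calculated osmolality = 2·Na + glucose/18 + BUN/2.8
= 2·137 + 107/18 + 14/2.8
= 274 + 5.94 + 5
= 284.94 mOsm/kg ≈ 284.9 mOsm/kg
Osmolar gap = measured − calculated = 322 − 284.9 = 37.1 mOsm/kg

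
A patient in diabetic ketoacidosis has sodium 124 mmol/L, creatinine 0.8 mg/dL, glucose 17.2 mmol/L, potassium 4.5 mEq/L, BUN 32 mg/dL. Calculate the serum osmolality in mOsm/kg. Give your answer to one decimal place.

Calculated osmolality = 2·Na + glucose + BUN/2.8
= 2·124 + 17.2 + 32/2.8
= 248 + 17.20 + 11.43
= 276.63 mOsm/kg

276.6 mOsm/kg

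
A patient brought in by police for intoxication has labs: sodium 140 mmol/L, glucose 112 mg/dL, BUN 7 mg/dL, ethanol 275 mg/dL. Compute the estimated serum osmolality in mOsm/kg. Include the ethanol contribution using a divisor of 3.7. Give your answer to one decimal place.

363.0 mOsm/kg

Calculated osmolality = 2·Na + glucose/18 + BUN/2.8 + ethanol/3.7
= 2·140 + 112/18 + 7/2.8 + 275/3.7
= 280 + 6.22 + 2.50 + 74.32
= 363.04 mOsm/kg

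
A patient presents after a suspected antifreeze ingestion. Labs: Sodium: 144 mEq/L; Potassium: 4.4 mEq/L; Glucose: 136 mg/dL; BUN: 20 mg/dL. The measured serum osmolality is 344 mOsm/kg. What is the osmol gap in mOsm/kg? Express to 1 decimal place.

Calculated osmolality = 2·Na + glucose/18 + BUN/2.8
= 2·144 + 136/18 + 20/2.8
= 288 + 7.56 + 7.14
= 302.7 mOsm/kg ≈ 302.7 mOsm/kg
Osmolar gap = measured − calculated = 344 − 302.7 = 41.3 mOsm/kg

41.3 mOsm/kg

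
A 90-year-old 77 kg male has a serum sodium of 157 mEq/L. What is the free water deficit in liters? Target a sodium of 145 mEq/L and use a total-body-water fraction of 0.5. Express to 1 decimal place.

3.2 L

TBW = 0.5 · 77 = 38.5 L
Free water deficit = TBW · (Na/145 − 1)
= 38.5 · (157/145 − 1)
= 38.5 · 0.0828
= 3.19 L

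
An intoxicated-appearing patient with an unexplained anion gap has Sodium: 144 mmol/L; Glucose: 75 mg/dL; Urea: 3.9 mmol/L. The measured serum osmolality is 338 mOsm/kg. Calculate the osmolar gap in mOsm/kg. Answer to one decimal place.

Calculated osmolality = 2·Na + glucose/18 + urea
= 2·144 + 75/18 + 3.9
= 288 + 4.17 + 3.90
= 296.07 mOsm/kg ≈ 296.1 mOsm/kg
Osmolar gap = measured − calculated = 338 − 296.1 = 41.9 mOsm/kg

41.9 mOsm/kg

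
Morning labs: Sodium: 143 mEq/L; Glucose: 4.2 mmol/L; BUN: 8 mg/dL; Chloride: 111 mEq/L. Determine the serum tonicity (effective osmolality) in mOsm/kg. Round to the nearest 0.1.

290.2 mOsm/kg

Effective osmolality excludes urea (freely permeant across cell membranes):
2·Na + glucose
= 2·143 + 4.2
= 286 + 4.2
= 290.2 mOsm/kg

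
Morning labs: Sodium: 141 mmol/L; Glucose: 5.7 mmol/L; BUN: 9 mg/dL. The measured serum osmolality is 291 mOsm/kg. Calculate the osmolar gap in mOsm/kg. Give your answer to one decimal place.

Calculated osmolality = 2·Na + glucose + BUN/2.8
= 2·141 + 5.7 + 9/2.8
= 282 + 5.70 + 3.21
= 290.91 mOsm/kg ≈ 290.9 mOsm/kg
Osmolar gap = measured − calculated = 291 − 290.9 = 0.1 mOsm/kg

0.1 mOsm/kg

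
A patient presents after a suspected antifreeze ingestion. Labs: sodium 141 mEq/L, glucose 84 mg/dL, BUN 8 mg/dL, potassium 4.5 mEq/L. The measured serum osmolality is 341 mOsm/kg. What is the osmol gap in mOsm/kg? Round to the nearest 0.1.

Calculated osmolality = 2·Na + glucose/18 + BUN/2.8
= 2·141 + 84/18 + 8/2.8
= 282 + 4.67 + 2.86
= 289.53 mOsm/kg ≈ 289.5 mOsm/kg
Osmolar gap = measured − calculated = 341 − 289.5 = 51.5 mOsm/kg

51.5 mOsm/kg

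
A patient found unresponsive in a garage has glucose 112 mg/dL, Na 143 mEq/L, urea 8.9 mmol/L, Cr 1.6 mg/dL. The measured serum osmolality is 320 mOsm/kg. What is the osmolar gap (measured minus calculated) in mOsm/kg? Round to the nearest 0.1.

18.9 mOsm/kg

Calculated osmolality = 2·Na + glucose/18 + urea
= 2·143 + 112/18 + 8.9
= 286 + 6.22 + 8.90
= 301.12 mOsm/kg ≈ 301.1 mOsm/kg
Osmolar gap = measured − calculated = 320 − 301.1 = 18.9 mOsm/kg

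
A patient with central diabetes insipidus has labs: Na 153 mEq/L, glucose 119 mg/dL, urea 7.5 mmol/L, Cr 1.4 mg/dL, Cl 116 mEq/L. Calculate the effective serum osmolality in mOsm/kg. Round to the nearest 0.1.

Effective osmolality excludes urea (freely permeant across cell membranes):
2·Na + glucose/18
= 2·153 + 119/18
= 306 + 6.61
= 312.61 mOsm/kg

312.6 mOsm/kg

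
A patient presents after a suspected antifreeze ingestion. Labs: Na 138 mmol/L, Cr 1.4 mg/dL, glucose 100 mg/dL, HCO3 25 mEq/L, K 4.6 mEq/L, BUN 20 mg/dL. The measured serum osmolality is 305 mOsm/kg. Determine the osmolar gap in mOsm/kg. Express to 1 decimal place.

16.3 mOsm/kg

Calculated osmolality = 2·Na + glucose/18 + BUN/2.8
= 2·138 + 100/18 + 20/2.8
= 276 + 5.56 + 7.14
= 288.7 mOsm/kg ≈ 288.7 mOsm/kg
Osmolar gap = measured − calculated = 305 − 288.7 = 16.3 mOsm/kg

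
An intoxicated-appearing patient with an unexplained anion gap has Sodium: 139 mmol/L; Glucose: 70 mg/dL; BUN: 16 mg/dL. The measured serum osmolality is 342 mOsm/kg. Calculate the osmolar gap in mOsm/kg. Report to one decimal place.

54.4 mOsm/kg

Calculated osmolality = 2·Na + glucose/18 + BUN/2.8
= 2·139 + 70/18 + 16/2.8
= 278 + 3.89 + 5.71
= 287.6 mOsm/kg ≈ 287.6 mOsm/kg
Osmolar gap = measured − calculated = 342 − 287.6 = 54.4 mOsm/kg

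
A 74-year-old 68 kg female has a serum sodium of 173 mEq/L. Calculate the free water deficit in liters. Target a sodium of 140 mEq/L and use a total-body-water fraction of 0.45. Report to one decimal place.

7.2 L

TBW = 0.45 · 68 = 30.6 L
Free water deficit = TBW · (Na/140 − 1)
= 30.6 · (173/140 − 1)
= 30.6 · 0.2357
= 7.21 L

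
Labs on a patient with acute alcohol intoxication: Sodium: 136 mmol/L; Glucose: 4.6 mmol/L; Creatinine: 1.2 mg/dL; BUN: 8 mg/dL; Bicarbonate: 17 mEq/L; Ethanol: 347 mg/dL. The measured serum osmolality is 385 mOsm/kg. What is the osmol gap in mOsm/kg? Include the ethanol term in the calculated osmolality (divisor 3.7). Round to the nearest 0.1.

11.8 mOsm/kg

Calculated osmolality = 2·Na + glucose + BUN/2.8 + ethanol/3.7
= 2·136 + 4.6 + 8/2.8 + 347/3.7
= 272 + 4.60 + 2.86 + 93.78
= 373.24 mOsm/kg ≈ 373.2 mOsm/kg
Osmolar gap = measured − calculated = 385 − 373.2 = 11.8 mOsm/kg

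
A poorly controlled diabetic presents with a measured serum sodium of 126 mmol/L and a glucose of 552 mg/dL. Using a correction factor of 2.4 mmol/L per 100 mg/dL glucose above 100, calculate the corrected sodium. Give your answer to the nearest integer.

137 mmol/L

Corrected Na = measured Na + 2.4 · (glucose − 100)/100
= 126 + 2.4 · (552 − 100)/100
= 126 + 10.8
= 136.8 mmol/L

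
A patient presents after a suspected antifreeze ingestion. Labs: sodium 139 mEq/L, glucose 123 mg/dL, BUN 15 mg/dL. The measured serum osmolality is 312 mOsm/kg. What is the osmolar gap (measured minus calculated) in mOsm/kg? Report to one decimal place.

Calculated osmolality = 2·Na + glucose/18 + BUN/2.8
= 2·139 + 123/18 + 15/2.8
= 278 + 6.83 + 5.36
= 290.19 mOsm/kg ≈ 290.2 mOsm/kg
Osmolar gap = measured − calculated = 312 − 290.2 = 21.8 mOsm/kg

21.8 mOsm/kg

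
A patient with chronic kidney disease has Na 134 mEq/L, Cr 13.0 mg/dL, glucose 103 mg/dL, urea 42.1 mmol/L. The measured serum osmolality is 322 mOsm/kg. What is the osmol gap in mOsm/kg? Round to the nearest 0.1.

Calculated osmolality = 2·Na + glucose/18 + urea
= 2·134 + 103/18 + 42.1
= 268 + 5.72 + 42.10
= 315.82 mOsm/kg ≈ 315.8 mOsm/kg
Osmolar gap = measured − calculated = 322 − 315.8 = 6.2 mOsm/kg

6.2 mOsm/kg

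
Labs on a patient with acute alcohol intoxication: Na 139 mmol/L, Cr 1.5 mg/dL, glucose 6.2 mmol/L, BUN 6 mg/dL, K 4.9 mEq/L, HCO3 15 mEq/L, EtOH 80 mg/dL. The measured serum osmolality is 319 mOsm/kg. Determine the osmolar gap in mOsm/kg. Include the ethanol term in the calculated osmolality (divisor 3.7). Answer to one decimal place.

Calculated osmolality = 2·Na + glucose + BUN/2.8 + ethanol/3.7
= 2·139 + 6.2 + 6/2.8 + 80/3.7
= 278 + 6.20 + 2.14 + 21.62
= 307.96 mOsm/kg ≈ 308.0 mOsm/kg
Osmolar gap = measured − calculated = 319 − 308.0 = 11.0 mOsm/kg

11.0 mOsm/kg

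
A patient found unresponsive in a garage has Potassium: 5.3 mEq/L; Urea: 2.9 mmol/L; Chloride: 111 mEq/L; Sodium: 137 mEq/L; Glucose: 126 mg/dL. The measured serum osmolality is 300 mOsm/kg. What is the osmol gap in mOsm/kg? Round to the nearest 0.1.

Calculated osmolality = 2·Na + glucose/18 + urea
= 2·137 + 126/18 + 2.9
= 274 + 7 + 2.90
= 283.9 mOsm/kg ≈ 283.9 mOsm/kg
Osmolar gap = measured − calculated = 300 − 283.9 = 16.1 mOsm/kg

16.1 mOsm/kg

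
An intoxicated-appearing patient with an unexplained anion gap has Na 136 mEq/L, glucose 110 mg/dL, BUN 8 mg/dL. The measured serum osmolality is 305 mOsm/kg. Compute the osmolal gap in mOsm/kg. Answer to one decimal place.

Calculated osmolality = 2·Na + glucose/18 + BUN/2.8
= 2·136 + 110/18 + 8/2.8
= 272 + 6.11 + 2.86
= 280.97 mOsm/kg ≈ 281.0 mOsm/kg
Osmolar gap = measured − calculated = 305 − 281.0 = 24.0 mOsm/kg

24.0 mOsm/kg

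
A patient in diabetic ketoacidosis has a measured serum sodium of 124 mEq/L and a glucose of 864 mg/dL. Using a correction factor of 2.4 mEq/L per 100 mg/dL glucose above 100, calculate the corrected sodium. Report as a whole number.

Corrected Na = measured Na + 2.4 · (glucose − 100)/100
= 124 + 2.4 · (864 − 100)/100
= 124 + 18.3
= 142.3 mEq/L

142 mEq/L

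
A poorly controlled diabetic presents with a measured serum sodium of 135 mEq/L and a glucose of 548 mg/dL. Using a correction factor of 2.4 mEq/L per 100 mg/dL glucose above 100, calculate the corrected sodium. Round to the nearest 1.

146 mEq/L

Corrected Na = measured Na + 2.4 · (glucose − 100)/100
= 135 + 2.4 · (548 − 100)/100
= 135 + 10.8
= 145.8 mEq/L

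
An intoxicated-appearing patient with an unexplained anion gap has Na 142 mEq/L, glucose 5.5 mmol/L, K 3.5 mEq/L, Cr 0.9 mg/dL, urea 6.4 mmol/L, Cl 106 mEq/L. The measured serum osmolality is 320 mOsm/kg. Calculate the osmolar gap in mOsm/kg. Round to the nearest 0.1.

24.1 mOsm/kg

Calculated osmolality = 2·Na + glucose + urea
= 2·142 + 5.5 + 6.4
= 284 + 5.50 + 6.40
= 295.9 mOsm/kg ≈ 295.9 mOsm/kg
Osmolar gap = measured − calculated = 320 − 295.9 = 24.1 mOsm/kg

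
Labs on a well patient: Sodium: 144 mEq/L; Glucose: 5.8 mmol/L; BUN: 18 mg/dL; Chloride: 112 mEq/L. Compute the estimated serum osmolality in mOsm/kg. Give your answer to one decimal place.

Calculated osmolality = 2·Na + glucose + BUN/2.8
= 2·144 + 5.8 + 18/2.8
= 288 + 5.80 + 6.43
= 300.23 mOsm/kg

300.2 mOsm/kg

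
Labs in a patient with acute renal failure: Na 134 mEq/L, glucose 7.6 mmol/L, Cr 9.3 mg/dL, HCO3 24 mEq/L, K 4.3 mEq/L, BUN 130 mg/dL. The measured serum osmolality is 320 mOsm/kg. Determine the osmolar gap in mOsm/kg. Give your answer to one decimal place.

Calculated osmolality = 2·Na + glucose + BUN/2.8
= 2·134 + 7.6 + 130/2.8
= 268 + 7.60 + 46.43
= 322.03 mOsm/kg ≈ 322.0 mOsm/kg
Osmolar gap = measured − calculated = 320 − 322.0 = -2.0 mOsm/kg

-2.0 mOsm/kg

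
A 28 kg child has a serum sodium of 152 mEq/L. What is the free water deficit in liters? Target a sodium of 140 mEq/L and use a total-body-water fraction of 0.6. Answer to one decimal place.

1.4 L

TBW = 0.6 · 28 = 16.8 L
Free water deficit = TBW · (Na/140 − 1)
= 16.8 · (152/140 − 1)
= 16.8 · 0.0857
= 1.44 L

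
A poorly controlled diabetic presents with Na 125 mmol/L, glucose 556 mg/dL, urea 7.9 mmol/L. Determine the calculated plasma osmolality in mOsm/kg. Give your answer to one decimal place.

288.8 mOsm/kg

Calculated osmolality = 2·Na + glucose/18 + urea
= 2·125 + 556/18 + 7.9
= 250 + 30.89 + 7.90
= 288.79 mOsm/kg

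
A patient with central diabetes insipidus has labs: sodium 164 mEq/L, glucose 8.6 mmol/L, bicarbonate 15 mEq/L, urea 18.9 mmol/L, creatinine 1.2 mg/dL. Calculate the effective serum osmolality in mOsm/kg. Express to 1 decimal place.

Effective osmolality excludes urea (freely permeant across cell membranes):
2·Na + glucose
= 2·164 + 8.6
= 328 + 8.6
= 336.6 mOsm/kg

336.6 mOsm/kg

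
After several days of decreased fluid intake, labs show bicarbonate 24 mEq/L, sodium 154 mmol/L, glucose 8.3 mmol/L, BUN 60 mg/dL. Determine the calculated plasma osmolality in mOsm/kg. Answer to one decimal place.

337.7 mOsm/kg

Calculated osmolality = 2·Na + glucose + BUN/2.8
= 2·154 + 8.3 + 60/2.8
= 308 + 8.30 + 21.43
= 337.73 mOsm/kg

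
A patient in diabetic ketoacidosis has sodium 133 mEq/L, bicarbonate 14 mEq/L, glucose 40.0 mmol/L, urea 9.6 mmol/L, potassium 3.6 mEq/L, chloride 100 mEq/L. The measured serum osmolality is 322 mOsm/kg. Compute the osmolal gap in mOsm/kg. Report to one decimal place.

6.4 mOsm/kg

Calculated osmolality = 2·Na + glucose + urea
= 2·133 + 40 + 9.6
= 266 + 40 + 9.60
= 315.6 mOsm/kg ≈ 315.6 mOsm/kg
Osmolar gap = measured − calculated = 322 − 315.6 = 6.4 mOsm/kg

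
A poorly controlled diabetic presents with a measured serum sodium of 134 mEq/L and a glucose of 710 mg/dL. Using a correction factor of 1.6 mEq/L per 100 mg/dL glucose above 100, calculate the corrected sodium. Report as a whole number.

Corrected Na = measured Na + 1.6 · (glucose − 100)/100
= 134 + 1.6 · (710 − 100)/100
= 134 + 9.8
= 143.8 mEq/L

144 mEq/L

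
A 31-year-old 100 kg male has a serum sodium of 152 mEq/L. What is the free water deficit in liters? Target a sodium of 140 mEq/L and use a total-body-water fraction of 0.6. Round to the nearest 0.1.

TBW = 0.6 · 100 = 60 L
Free water deficit = TBW · (Na/140 − 1)
= 60 · (152/140 − 1)
= 60 · 0.0857
= 5.14 L

5.1 L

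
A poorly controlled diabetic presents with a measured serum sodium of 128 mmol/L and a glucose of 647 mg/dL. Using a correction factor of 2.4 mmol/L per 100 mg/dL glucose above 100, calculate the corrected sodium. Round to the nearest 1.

Corrected Na = measured Na + 2.4 · (glucose − 100)/100
= 128 + 2.4 · (647 − 100)/100
= 128 + 13.1
= 141.1 mmol/L

141 mmol/L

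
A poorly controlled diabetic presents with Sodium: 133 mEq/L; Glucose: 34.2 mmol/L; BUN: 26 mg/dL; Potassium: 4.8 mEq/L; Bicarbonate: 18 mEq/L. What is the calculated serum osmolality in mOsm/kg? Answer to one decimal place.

309.5 mOsm/kg

Calculated osmolality = 2·Na + glucose + BUN/2.8
= 2·133 + 34.2 + 26/2.8
= 266 + 34.20 + 9.29
= 309.49 mOsm/kg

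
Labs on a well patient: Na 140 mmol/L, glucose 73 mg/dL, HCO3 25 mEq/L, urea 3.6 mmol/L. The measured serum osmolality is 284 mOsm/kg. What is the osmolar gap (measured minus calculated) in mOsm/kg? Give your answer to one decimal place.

-3.7 mOsm/kg

Calculated osmolality = 2·Na + glucose/18 + urea
= 2·140 + 73/18 + 3.6
= 280 + 4.06 + 3.60
= 287.66 mOsm/kg ≈ 287.7 mOsm/kg
Osmolar gap = measured − calculated = 284 − 287.7 = -3.7 mOsm/kg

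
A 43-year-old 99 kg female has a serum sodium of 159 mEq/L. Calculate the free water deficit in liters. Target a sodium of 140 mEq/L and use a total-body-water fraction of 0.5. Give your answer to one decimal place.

TBW = 0.5 · 99 = 49.5 L
Free water deficit = TBW · (Na/140 − 1)
= 49.5 · (159/140 − 1)
= 49.5 · 0.1357
= 6.72 L

6.7 L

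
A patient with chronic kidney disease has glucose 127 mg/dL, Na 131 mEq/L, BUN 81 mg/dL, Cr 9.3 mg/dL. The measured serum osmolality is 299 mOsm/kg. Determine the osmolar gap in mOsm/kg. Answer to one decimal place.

Calculated osmolality = 2·Na + glucose/18 + BUN/2.8
= 2·131 + 127/18 + 81/2.8
= 262 + 7.06 + 28.93
= 297.99 mOsm/kg ≈ 298.0 mOsm/kg
Osmolar gap = measured − calculated = 299 − 298.0 = 1.0 mOsm/kg

1.0 mOsm/kg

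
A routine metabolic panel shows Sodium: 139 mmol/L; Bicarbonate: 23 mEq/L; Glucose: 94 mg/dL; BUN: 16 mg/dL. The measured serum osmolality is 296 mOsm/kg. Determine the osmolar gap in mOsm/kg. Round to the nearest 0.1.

7.1 mOsm/kg

Calculated osmolality = 2·Na + glucose/18 + BUN/2.8
= 2·139 + 94/18 + 16/2.8
= 278 + 5.22 + 5.71
= 288.93 mOsm/kg ≈ 288.9 mOsm/kg
Osmolar gap = measured − calculated = 296 − 288.9 = 7.1 mOsm/kg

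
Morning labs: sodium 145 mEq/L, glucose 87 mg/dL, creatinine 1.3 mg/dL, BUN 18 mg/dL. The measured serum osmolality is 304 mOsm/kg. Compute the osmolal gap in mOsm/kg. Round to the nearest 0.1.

2.7 mOsm/kg

Calculated osmolality = 2·Na + glucose/18 + BUN/2.8
= 2·145 + 87/18 + 18/2.8
= 290 + 4.83 + 6.43
= 301.26 mOsm/kg ≈ 301.3 mOsm/kg
Osmolar gap = measured − calculated = 304 − 301.3 = 2.7 mOsm/kg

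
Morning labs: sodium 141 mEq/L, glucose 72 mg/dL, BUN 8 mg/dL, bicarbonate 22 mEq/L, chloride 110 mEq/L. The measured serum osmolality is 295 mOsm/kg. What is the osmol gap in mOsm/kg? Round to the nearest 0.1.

Calculated osmolality = 2·Na + glucose/18 + BUN/2.8
= 2·141 + 72/18 + 8/2.8
= 282 + 4 + 2.86
= 288.86 mOsm/kg ≈ 288.9 mOsm/kg
Osmolar gap = measured − calculated = 295 − 288.9 = 6.1 mOsm/kg

6.1 mOsm/kg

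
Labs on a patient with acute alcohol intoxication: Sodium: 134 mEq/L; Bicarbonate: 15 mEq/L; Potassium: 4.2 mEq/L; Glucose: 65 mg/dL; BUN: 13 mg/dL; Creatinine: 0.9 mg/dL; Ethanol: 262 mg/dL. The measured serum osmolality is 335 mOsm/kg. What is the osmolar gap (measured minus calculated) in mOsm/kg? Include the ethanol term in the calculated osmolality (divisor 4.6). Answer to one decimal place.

Calculated osmolality = 2·Na + glucose/18 + BUN/2.8 + ethanol/4.6
= 2·134 + 65/18 + 13/2.8 + 262/4.6
= 268 + 3.61 + 4.64 + 56.96
= 333.21 mOsm/kg ≈ 333.2 mOsm/kg
Osmolar gap = measured − calculated = 335 − 333.2 = 1.8 mOsm/kg

1.8 mOsm/kg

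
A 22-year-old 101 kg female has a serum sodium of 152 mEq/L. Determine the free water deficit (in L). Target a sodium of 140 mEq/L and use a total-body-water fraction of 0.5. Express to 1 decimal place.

4.3 L

TBW = 0.5 · 101 = 50.5 L
Free water deficit = TBW · (Na/140 − 1)
= 50.5 · (152/140 − 1)
= 50.5 · 0.0857
= 4.33 L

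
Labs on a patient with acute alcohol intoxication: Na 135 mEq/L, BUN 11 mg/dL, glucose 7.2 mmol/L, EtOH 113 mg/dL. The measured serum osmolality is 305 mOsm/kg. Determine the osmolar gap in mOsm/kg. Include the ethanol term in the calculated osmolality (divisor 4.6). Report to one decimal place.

Calculated osmolality = 2·Na + glucose + BUN/2.8 + ethanol/4.6
= 2·135 + 7.2 + 11/2.8 + 113/4.6
= 270 + 7.20 + 3.93 + 24.57
= 305.7 mOsm/kg ≈ 305.7 mOsm/kg
Osmolar gap = measured − calculated = 305 − 305.7 = -0.7 mOsm/kg

-0.7 mOsm/kg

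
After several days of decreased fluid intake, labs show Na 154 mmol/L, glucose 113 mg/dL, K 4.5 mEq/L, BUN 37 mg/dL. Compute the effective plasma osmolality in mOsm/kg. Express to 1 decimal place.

Effective osmolality excludes urea (freely permeant across cell membranes):
2·Na + glucose/18
= 2·154 + 113/18
= 308 + 6.28
= 314.28 mOsm/kg

314.3 mOsm/kg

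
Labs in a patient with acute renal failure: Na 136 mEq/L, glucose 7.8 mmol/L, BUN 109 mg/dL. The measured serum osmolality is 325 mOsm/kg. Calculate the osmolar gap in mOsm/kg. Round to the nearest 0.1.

6.3 mOsm/kg

Calculated osmolality = 2·Na + glucose + BUN/2.8
= 2·136 + 7.8 + 109/2.8
= 272 + 7.80 + 38.93
= 318.73 mOsm/kg ≈ 318.7 mOsm/kg
Osmolar gap = measured − calculated = 325 − 318.7 = 6.3 mOsm/kg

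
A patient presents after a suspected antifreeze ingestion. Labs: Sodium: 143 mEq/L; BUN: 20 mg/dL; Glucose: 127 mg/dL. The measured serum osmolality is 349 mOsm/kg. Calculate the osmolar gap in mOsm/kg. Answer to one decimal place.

Calculated osmolality = 2·Na + glucose/18 + BUN/2.8
= 2·143 + 127/18 + 20/2.8
= 286 + 7.06 + 7.14
= 300.2 mOsm/kg ≈ 300.2 mOsm/kg
Osmolar gap = measured − calculated = 349 − 300.2 = 48.8 mOsm/kg

48.8 mOsm/kg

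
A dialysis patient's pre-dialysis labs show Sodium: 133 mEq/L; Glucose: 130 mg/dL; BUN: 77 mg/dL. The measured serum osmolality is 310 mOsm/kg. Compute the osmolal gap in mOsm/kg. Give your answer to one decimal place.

Calculated osmolality = 2·Na + glucose/18 + BUN/2.8
= 2·133 + 130/18 + 77/2.8
= 266 + 7.22 + 27.50
= 300.72 mOsm/kg ≈ 300.7 mOsm/kg
Osmolar gap = measured − calculated = 310 − 300.7 = 9.3 mOsm/kg

9.3 mOsm/kg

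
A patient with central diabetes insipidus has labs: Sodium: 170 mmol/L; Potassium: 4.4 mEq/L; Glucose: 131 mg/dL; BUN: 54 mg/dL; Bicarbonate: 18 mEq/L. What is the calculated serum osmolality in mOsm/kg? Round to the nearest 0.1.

366.6 mOsm/kg

Calculated osmolality = 2·Na + glucose/18 + BUN/2.8
= 2·170 + 131/18 + 54/2.8
= 340 + 7.28 + 19.29
= 366.57 mOsm/kg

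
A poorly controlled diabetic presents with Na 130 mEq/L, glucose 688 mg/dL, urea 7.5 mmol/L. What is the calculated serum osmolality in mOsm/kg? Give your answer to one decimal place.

Calculated osmolality = 2·Na + glucose/18 + urea
= 2·130 + 688/18 + 7.5
= 260 + 38.22 + 7.50
= 305.72 mOsm/kg

305.7 mOsm/kg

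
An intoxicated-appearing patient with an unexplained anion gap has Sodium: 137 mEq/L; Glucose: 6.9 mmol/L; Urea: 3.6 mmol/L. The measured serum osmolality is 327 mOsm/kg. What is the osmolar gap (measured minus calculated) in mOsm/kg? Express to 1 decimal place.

Calculated osmolality = 2·Na + glucose + urea
= 2·137 + 6.9 + 3.6
= 274 + 6.90 + 3.60
= 284.5 mOsm/kg ≈ 284.5 mOsm/kg
Osmolar gap = measured − calculated = 327 − 284.5 = 42.5 mOsm/kg

42.5 mOsm/kg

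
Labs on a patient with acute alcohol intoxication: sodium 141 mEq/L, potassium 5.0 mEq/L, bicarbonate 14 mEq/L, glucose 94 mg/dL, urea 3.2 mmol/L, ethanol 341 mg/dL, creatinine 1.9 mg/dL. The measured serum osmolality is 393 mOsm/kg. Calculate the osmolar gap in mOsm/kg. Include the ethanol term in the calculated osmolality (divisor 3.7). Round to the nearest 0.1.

Calculated osmolality = 2·Na + glucose/18 + urea + ethanol/3.7
= 2·141 + 94/18 + 3.2 + 341/3.7
= 282 + 5.22 + 3.20 + 92.16
= 382.58 mOsm/kg ≈ 382.6 mOsm/kg
Osmolar gap = measured − calculated = 393 − 382.6 = 10.4 mOsm/kg

10.4 mOsm/kg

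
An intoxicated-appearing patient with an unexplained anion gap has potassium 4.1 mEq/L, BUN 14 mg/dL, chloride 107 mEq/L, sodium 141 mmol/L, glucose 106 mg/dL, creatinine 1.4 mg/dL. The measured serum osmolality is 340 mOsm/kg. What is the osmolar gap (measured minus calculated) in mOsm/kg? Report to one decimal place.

47.1 mOsm/kg

Calculated osmolality = 2·Na + glucose/18 + BUN/2.8
= 2·141 + 106/18 + 14/2.8
= 282 + 5.89 + 5
= 292.89 mOsm/kg ≈ 292.9 mOsm/kg
Osmolar gap = measured − calculated = 340 − 292.9 = 47.1 mOsm/kg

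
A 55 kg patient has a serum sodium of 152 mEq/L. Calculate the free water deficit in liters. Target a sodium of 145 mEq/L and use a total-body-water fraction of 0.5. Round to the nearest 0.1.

1.3 L

TBW = 0.5 · 55 = 27.5 L
Free water deficit = TBW · (Na/145 − 1)
= 27.5 · (152/145 − 1)
= 27.5 · 0.0483
= 1.33 L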